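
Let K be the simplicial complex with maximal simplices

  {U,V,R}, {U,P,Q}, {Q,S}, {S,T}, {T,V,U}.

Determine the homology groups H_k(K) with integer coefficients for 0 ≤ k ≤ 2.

Order the vertices as P < Q < R < S < T < U < V. Listing each simplex with vertices in this order, K has dimension 2 with simplices:

  0-simplices (7): P, Q, R, S, T, U, V
  1-simplices (10): PQ, PU, QS, QU, RU, RV, ST, TU, TV, UV
  2-simplices (3): PQU, RUV, TUV

giving chain groups C_0 ≅ Z^7, C_1 ≅ Z^10, C_2 ≅ Z^3.

The boundary map ∂_1: C_1 → C_0 maps an edge to its endpoints' difference, ∂[p,q] = q − p.
The 7×10 boundary matrix has rank 6 and Smith normal form diag(1,1,1,1,1,1).

The boundary map ∂_2: C_2 → C_1 maps a triangle to the signed sum of its edges. For instance
  ∂TUV = UV − TV + TU,
  ∂PQU = QU − PU + PQ.
The 10×3 boundary matrix has rank 3 and Smith normal form diag(1,1,1).

Computing H_k = (kernel of ∂_k) / (image of ∂_{k+1}):

  H_0: rank C_0 − rank ∂_1 = 7 − 6 = 1, and the invariant factors of ∂_1 are all 1, so H_0 = Z.
  H_1: rank ker ∂_1 − rank ∂_2 = (10 − 6) − 3 = 1, and the invariant factors of ∂_2 are all 1, so H_1 = Z.
  H_2: rank ker ∂_2 − rank ∂_3 = (3 − 3) − 0 = 0, and there is no ∂_3, so H_2 = 0.

As a check, the Euler characteristic is 7 − 10 + 3 = 0, which agrees with 1 − 1 + 0 = 0.

H_0 = Z,  H_1 = Z,  H_2 = 0.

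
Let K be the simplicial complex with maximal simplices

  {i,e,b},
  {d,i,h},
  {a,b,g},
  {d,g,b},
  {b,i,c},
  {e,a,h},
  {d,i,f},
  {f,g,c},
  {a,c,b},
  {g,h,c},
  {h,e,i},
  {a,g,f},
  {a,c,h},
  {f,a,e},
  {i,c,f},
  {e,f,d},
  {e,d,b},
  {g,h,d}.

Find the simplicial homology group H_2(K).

Order the vertices as a < b < c < d < e < f < g < h < i. Listing each simplex with vertices in this order, K has dimension 2 with simplices:

  0-simplices (9): a, b, c, d, e, f, g, h, i
  1-simplices (27): ab, ac, ae, af, ag, ah, bc, bd, be, bg, bi, cf, cg, ch, ci, de, df, dg, dh, di, ef, eh, ei, fg, fi, gh, hi
  2-simplices (18): abc, abg, ach, aef, aeh, afg, bci, bde, bdg, bei, cfg, cfi, cgh, def, dfi, dgh, dhi, ehi

so the chain groups are C_0 ≅ Z^9, C_1 ≅ Z^27, C_2 ≅ Z^18.

The boundary map ∂_1: C_1 → C_0 is given by ∂[p,q] = [q] − [p]. For instance
  ∂hi = i − h.
The resulting 9×27 matrix has rank 8, and its Smith normal form has invariant factors (1,1,1,1,1,1,1,1).

Boundary ∂_2: C_2 → C_1 maps a triangle to the signed sum of its edges. For instance
  ∂aeh = eh − ah + ae,
  ∂afg = fg − ag + af.
The 27×18 boundary matrix has rank 18 and Smith normal form diag(1,1,1,1,1,1,1,1,1,1,1,1,1,1,1,1,1,2).

Now H_k = ker ∂_k / im ∂_{k+1}, so:

  H_2: rank ker ∂_2 − rank ∂_3 = (18 − 18) − 0 = 0, and there is no ∂_3, so H_2 ≅ 0.

H_2 = 0.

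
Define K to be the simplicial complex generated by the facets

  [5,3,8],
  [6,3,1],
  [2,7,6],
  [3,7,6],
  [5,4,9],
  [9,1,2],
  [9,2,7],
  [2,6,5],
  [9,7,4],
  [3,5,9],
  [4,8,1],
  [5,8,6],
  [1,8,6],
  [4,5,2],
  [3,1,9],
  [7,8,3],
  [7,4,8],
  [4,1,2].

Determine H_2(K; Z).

We work with the vertex ordering 1 < 2 < 3 < 4 < 5 < 6 < 7 < 8 < 9. The simplices of K, each written with vertices in increasing order, are:

  0-simplices (9): [1], [2], [3], [4], [5], [6], [7], [8], [9]
  1-simplices (27): (27 of them)
  2-simplices (18): [1,2,4], [1,2,9], [1,3,6], [1,3,9], [1,4,8], [1,6,8], [2,4,5], [2,5,6], [2,6,7], [2,7,9], [3,5,8], [3,5,9], [3,6,7], [3,7,8], [4,5,9], [4,7,8], [4,7,9], [5,6,8]

so the chain groups are C_0 ≅ Z^9, C_1 ≅ Z^27, C_2 ≅ Z^18.

∂_1: C_1 → C_0 sends each edge [p,q] (with p < q) to q − p. For instance
  ∂[5,9] = [9] − [5].
The 9×27 boundary matrix has rank 8 and Smith normal form diag(1,1,1,1,1,1,1,1).

Boundary ∂_2: C_2 → C_1 sends each 2-simplex [p,q,r] to [q,r] − [p,r] + [p,q]. For instance
  ∂[2,7,9] = [7,9] − [2,9] + [2,7],
  ∂[1,3,6] = [3,6] − [1,6] + [1,3].
The resulting 27×18 matrix has rank 18, and its Smith normal form has invariant factors (1,1,1,1,1,1,1,1,1,1,1,1,1,1,1,1,1,2).

From H_k ≅ ker(∂_k) / im(∂_{k+1}) we obtain:

  H_2: rank ker ∂_2 − rank ∂_3 = (18 − 18) − 0 = 0, and there is no ∂_3, so H_2 = 0.

H_2 = 0.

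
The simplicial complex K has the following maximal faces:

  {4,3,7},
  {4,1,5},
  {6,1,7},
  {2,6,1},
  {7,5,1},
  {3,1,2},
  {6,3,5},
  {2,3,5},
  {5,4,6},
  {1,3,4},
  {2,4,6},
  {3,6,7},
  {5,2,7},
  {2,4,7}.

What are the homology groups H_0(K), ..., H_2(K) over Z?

Take the total order 1 < 2 < 3 < 4 < 5 < 6 < 7 on the vertex set. Then K (dimension 2) consists of the simplices:

  0-simplices (7): [1], [2], [3], [4], [5], [6], [7]
  1-simplices (21): [1,2], [1,3], [1,4], [1,5], [1,6], [1,7], [2,3], [2,4], [2,5], [2,6], [2,7], [3,4], [3,5], [3,6], [3,7], [4,5], [4,6], [4,7], [5,6], [5,7], [6,7]
  2-simplices (14): [1,2,3], [1,2,6], [1,3,4], [1,4,5], [1,5,7], [1,6,7], [2,3,5], [2,4,6], [2,4,7], [2,5,7], [3,4,7], [3,5,6], [3,6,7], [4,5,6]

Hence C_0 ≅ Z^7, C_1 ≅ Z^21, C_2 ≅ Z^14.

The boundary map ∂_1: C_1 → C_0 maps an edge to its endpoints' difference, ∂[p,q] = q − p. For instance
  ∂[1,2] = [2] − [1].
The resulting 7×21 matrix has rank 6, and its Smith normal form has invariant factors (1,1,1,1,1,1).

Boundary ∂_2: C_2 → C_1 sends each 2-simplex [p,q,r] to [q,r] − [p,r] + [p,q]. For instance
  ∂[2,5,7] = [5,7] − [2,7] + [2,5],
  ∂[1,6,7] = [6,7] − [1,7] + [1,6].
The resulting 21×14 matrix has rank 13, and its Smith normal form has invariant factors (1,1,1,1,1,1,1,1,1,1,1,1,1).

Reading off H_k = ker ∂_k / im ∂_{k+1}:

  H_0: rank C_0 − rank ∂_1 = 7 − 6 = 1, and the invariant factors of ∂_1 are all 1, so H_0 = Z.
  H_1: rank ker ∂_1 − rank ∂_2 = (21 − 6) − 13 = 2, and the invariant factors of ∂_2 are all 1, so H_1 = Z^2.
  H_2: rank ker ∂_2 − rank ∂_3 = (14 − 13) − 0 = 1, and there is no ∂_3, so H_2 = Z.

As a check, the Euler characteristic is 7 − 21 + 14 = 0, which agrees with 1 − 2 + 1 = 0.
(K is a triangulation of the torus T^2.)

H_0 = Z,  H_1 = Z^2,  H_2 = Z.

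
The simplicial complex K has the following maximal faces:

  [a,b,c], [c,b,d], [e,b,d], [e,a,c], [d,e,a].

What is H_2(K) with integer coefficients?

H_2 = 0.

Take the total order a < b < c < d < e on the vertex set. Then K (dimension 2) consists of the simplices:

  0-simplices (5): a, b, c, d, e
  1-simplices (10): ab, ac, ad, ae, bc, bd, be, cd, ce, de
  2-simplices (5): abc, ace, ade, bcd, bde

so the chain groups are C_0 ≅ Z^5, C_1 ≅ Z^10, C_2 ≅ Z^5.

∂_1: C_1 → C_0 sends each edge [p,q] (with p < q) to q − p. For instance
  ∂ce = e − c.
As a 5×10 matrix over Z this has rank 4, with invariant factors (1,1,1,1).

The boundary map ∂_2: C_2 → C_1 sends each 2-simplex [p,q,r] to [q,r] − [p,r] + [p,q]. For instance
  ∂abc = bc − ac + ab,
  ∂ade = de − ae + ad.
The resulting 10×5 matrix has rank 5, and its Smith normal form has invariant factors (1,1,1,1,1).

Now H_k = ker ∂_k / im ∂_{k+1}, so:

  H_2: rank ker ∂_2 − rank ∂_3 = (5 − 5) − 0 = 0, and there is no ∂_3, so H_2 ≅ 0.

(K is a triangulation of the Möbius band.)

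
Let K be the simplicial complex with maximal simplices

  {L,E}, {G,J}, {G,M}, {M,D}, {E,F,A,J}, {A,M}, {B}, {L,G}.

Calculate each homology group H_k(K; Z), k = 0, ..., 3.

Order the vertices as A < B < D < E < F < G < J < L < M. Listing each simplex with vertices in this order, K has dimension 3 with simplices:

  0-simplices (9): A, B, D, E, F, G, J, L, M
  1-simplices (12): AE, AF, AJ, AM, DM, EF, EJ, EL, FJ, GJ, GL, GM
  2-simplices (4): AEF, AEJ, AFJ, EFJ
  3-simplices (1): AEFJ

Hence C_0 ≅ Z^9, C_1 ≅ Z^12, C_2 ≅ Z^4, C_3 ≅ Z^1.

The boundary map ∂_1: C_1 → C_0 maps an edge to its endpoints' difference, ∂[p,q] = q − p. For instance
  ∂AM = M − A.
The resulting 9×12 matrix has rank 7, and its Smith normal form has invariant factors (1,1,1,1,1,1,1).

Boundary ∂_2: C_2 → C_1 sends each 2-simplex [p,q,r] to [q,r] − [p,r] + [p,q]. For instance
  ∂AEF = EF − AF + AE,
  ∂AEJ = EJ − AJ + AE.
The resulting 12×4 matrix has rank 3, and its Smith normal form has invariant factors (1,1,1).

Boundary ∂_3: C_3 → C_2 sends each 3-simplex σ to the alternating sum Σ_i (−1)^i (σ with its i-th vertex removed). For instance
  ∂AEFJ = EFJ − AFJ + AEJ − AEF.
This gives a 4×1 integer matrix of rank 1; reducing to Smith normal form yields diagonal entries (1).

Reading off H_k = ker ∂_k / im ∂_{k+1}:

  H_0: rank C_0 − rank ∂_1 = 9 − 7 = 2, and the invariant factors of ∂_1 are all 1, so H_0 ≅ Z^2.
  H_1: rank ker ∂_1 − rank ∂_2 = (12 − 7) − 3 = 2, and the invariant factors of ∂_2 are all 1, so H_1 ≅ Z^2.
  H_2: rank ker ∂_2 − rank ∂_3 = (4 − 3) − 1 = 0, and the invariant factors of ∂_3 are all 1, so H_2 ≅ 0.
  H_3: rank ker ∂_3 − rank ∂_4 = (1 − 1) − 0 = 0, and there is no ∂_4, so H_3 ≅ 0.

H_0 ≅ Z^2,  H_1 ≅ Z^2,  H_2 = 0,  H_3 = 0.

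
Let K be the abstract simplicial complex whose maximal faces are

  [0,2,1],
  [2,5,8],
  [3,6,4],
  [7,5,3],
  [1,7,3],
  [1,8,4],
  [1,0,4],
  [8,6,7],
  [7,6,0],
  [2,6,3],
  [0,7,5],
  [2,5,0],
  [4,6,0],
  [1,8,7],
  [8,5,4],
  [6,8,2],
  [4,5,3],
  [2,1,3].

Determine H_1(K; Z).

H_1 = Z^2.

Order the vertices as 0 < 1 < 2 < 3 < 4 < 5 < 6 < 7 < 8. Listing each simplex with vertices in this order, K has dimension 2 with simplices:

  0-simplices (9): [0], [1], [2], [3], [4], [5], [6], [7], [8]
  1-simplices (27): (27 of them)
  2-simplices (18): [0,1,2], [0,1,4], [0,2,5], [0,4,6], [0,5,7], [0,6,7], [1,2,3], [1,3,7], [1,4,8], [1,7,8], [2,3,6], [2,5,8], [2,6,8], [3,4,5], [3,4,6], [3,5,7], [4,5,8], [6,7,8]

giving chain groups C_0 ≅ Z^9, C_1 ≅ Z^27, C_2 ≅ Z^18.

Boundary ∂_1: C_1 → C_0 sends each edge [p,q] (with p < q) to q − p.
This gives a 9×27 integer matrix of rank 8; reducing to Smith normal form yields diagonal entries (1,1,1,1,1,1,1,1).

The boundary map ∂_2: C_2 → C_1 acts by ∂[p,q,r] = [q,r] − [p,r] + [p,q]. For instance
  ∂[2,5,8] = [5,8] − [2,8] + [2,5],
  ∂[1,2,3] = [2,3] − [1,3] + [1,2].
As a 27×18 matrix over Z this has rank 17, with invariant factors (1,1,1,1,1,1,1,1,1,1,1,1,1,1,1,1,1).

Computing H_k = (kernel of ∂_k) / (image of ∂_{k+1}):

  H_1: rank ker ∂_1 − rank ∂_2 = (27 − 8) − 17 = 2, and the invariant factors of ∂_2 are all 1, so H_1 = Z^2.

(K is a triangulation of the torus T^2.)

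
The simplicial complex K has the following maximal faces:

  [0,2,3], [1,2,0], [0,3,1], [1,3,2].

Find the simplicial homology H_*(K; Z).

H_0 = Z,  H_1 = 0,  H_2 = Z.

Fix the vertex order 0 < 1 < 2 < 3 and write every simplex with vertices in increasing order. Then dim K = 2 and the simplices of K are:

  0-simplices (4): [0], [1], [2], [3]
  1-simplices (6): [0,1], [0,2], [0,3], [1,2], [1,3], [2,3]
  2-simplices (4): [0,1,2], [0,1,3], [0,2,3], [1,2,3]

giving chain groups C_0 ≅ Z^4, C_1 ≅ Z^6, C_2 ≅ Z^4.

Boundary ∂_1: C_1 → C_0 sends each edge [p,q] (with p < q) to q − p. For instance
  ∂[1,2] = [2] − [1].
As a 4×6 matrix over Z this has rank 3, with invariant factors (1,1,1).

Boundary ∂_2: C_2 → C_1 maps a triangle to the signed sum of its edges. For instance
  ∂[0,1,3] = [1,3] − [0,3] + [0,1],
  ∂[0,2,3] = [2,3] − [0,3] + [0,2].
The resulting 6×4 matrix has rank 3, and its Smith normal form has invariant factors (1,1,1).

Reading off H_k = ker ∂_k / im ∂_{k+1}:

  H_0: rank C_0 − rank ∂_1 = 4 − 3 = 1, and the invariant factors of ∂_1 are all 1, so H_0 ≅ Z.
  H_1: rank ker ∂_1 − rank ∂_2 = (6 − 3) − 3 = 0, and the invariant factors of ∂_2 are all 1, so H_1 ≅ 0.
  H_2: rank ker ∂_2 − rank ∂_3 = (4 − 3) − 0 = 1, and there is no ∂_3, so H_2 ≅ Z.

As a check, the Euler characteristic is 4 − 6 + 4 = 2, which agrees with 1 − 0 + 1 = 2.
(K is a triangulation of the 2-sphere S^2.)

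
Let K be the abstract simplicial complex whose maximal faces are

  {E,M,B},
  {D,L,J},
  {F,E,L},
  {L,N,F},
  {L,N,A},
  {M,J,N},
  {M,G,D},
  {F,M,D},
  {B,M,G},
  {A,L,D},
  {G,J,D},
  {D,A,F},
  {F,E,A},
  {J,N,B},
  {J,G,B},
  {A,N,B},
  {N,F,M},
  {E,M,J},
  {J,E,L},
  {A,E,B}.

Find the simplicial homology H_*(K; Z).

Take the total order A < B < D < E < F < G < J < L < M < N on the vertex set. Then K (dimension 2) consists of the simplices:

  0-simplices (10): A, B, D, E, F, G, J, L, M, N
  1-simplices (30): AB, AD, AE, AF, AL, AN, BE, BG, BJ, BM, BN, DF, DG, DJ, DL, DM, EF, EJ, EL, EM, FL, FM, FN, GJ, GM, JL, JM, JN, LN, MN
  2-simplices (20): ABE, ABN, ADF, ADL, AEF, ALN, BEM, BGJ, BGM, BJN, DFM, DGJ, DGM, DJL, EFL, EJL, EJM, FLN, FMN, JMN

Hence C_0 ≅ Z^10, C_1 ≅ Z^30, C_2 ≅ Z^20.

Boundary ∂_1: C_1 → C_0 is given by ∂[p,q] = [q] − [p].
The resulting 10×30 matrix has rank 9, and its Smith normal form has invariant factors (1,1,1,1,1,1,1,1,1).

The boundary map ∂_2: C_2 → C_1 acts by ∂[p,q,r] = [q,r] − [p,r] + [p,q]. For instance
  ∂EJL = JL − EL + EJ,
  ∂BEM = EM − BM + BE.
The resulting 30×20 matrix has rank 20, and its Smith normal form has invariant factors (1,1,1,1,1,1,1,1,1,1,1,1,1,1,1,1,1,1,1,2).

From H_k ≅ ker(∂_k) / im(∂_{k+1}) we obtain:

  H_0: rank C_0 − rank ∂_1 = 10 − 9 = 1, and the invariant factors of ∂_1 are all 1, so H_0 ≅ Z.
  H_1: rank ker ∂_1 − rank ∂_2 = (30 − 9) − 20 = 1, and ∂_2 has invariant factor 2 > 1, so H_1 ≅ Z ⊕ Z_2.
  H_2: rank ker ∂_2 − rank ∂_3 = (20 − 20) − 0 = 0, and there is no ∂_3, so H_2 ≅ 0.

As a check, the Euler characteristic is 10 − 30 + 20 = 0, which agrees with 1 − 1 + 0 = 0.

H_0 = Z,  H_1 = Z ⊕ Z_2,  H_2 = 0.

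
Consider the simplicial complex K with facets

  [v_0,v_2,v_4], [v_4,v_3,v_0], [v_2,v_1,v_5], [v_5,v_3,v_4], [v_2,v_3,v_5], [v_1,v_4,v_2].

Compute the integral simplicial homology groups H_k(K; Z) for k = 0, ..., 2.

H_0 ≅ Z,  H_1 ≅ Z,  H_2 = 0.

Order the vertices as v_0 < v_1 < v_2 < v_3 < v_4 < v_5. Listing each simplex with vertices in this order, K has dimension 2 with simplices:

  0-simplices (6): [v_0], [v_1], [v_2], [v_3], [v_4], [v_5]
  1-simplices (12): [v_0,v_2], [v_0,v_3], [v_0,v_4], [v_1,v_2], [v_1,v_4], [v_1,v_5], [v_2,v_3], [v_2,v_4], [v_2,v_5], [v_3,v_4], [v_3,v_5], [v_4,v_5]
  2-simplices (6): [v_0,v_2,v_4], [v_0,v_3,v_4], [v_1,v_2,v_4], [v_1,v_2,v_5], [v_2,v_3,v_5], [v_3,v_4,v_5]

giving chain groups C_0 ≅ Z^6, C_1 ≅ Z^12, C_2 ≅ Z^6.

The boundary map ∂_1: C_1 → C_0 sends each edge [p,q] (with p < q) to q − p. For instance
  ∂[v_3,v_4] = [v_4] − [v_3].
As a 6×12 matrix over Z this has rank 5, with invariant factors (1,1,1,1,1).

∂_2: C_2 → C_1 acts by ∂[p,q,r] = [q,r] − [p,r] + [p,q]. For instance
  ∂[v_1,v_2,v_5] = [v_2,v_5] − [v_1,v_5] + [v_1,v_2],
  ∂[v_0,v_2,v_4] = [v_2,v_4] − [v_0,v_4] + [v_0,v_2].
The resulting 12×6 matrix has rank 6, and its Smith normal form has invariant factors (1,1,1,1,1,1).

Now H_k = ker ∂_k / im ∂_{k+1}, so:

  H_0: rank C_0 − rank ∂_1 = 6 − 5 = 1, and the invariant factors of ∂_1 are all 1, so H_0 ≅ Z.
  H_1: rank ker ∂_1 − rank ∂_2 = (12 − 5) − 6 = 1, and the invariant factors of ∂_2 are all 1, so H_1 ≅ Z.
  H_2: rank ker ∂_2 − rank ∂_3 = (6 − 6) − 0 = 0, and there is no ∂_3, so H_2 ≅ 0.

As a check, the Euler characteristic is 6 − 12 + 6 = 0, which agrees with 1 − 1 + 0 = 0.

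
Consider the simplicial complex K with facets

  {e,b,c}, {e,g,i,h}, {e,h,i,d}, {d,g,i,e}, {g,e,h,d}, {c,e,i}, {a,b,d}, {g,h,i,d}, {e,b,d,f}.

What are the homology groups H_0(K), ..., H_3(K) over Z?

H_0 ≅ Z,  H_1 = 0,  H_2 = 0,  H_3 ≅ Z.

We work with the vertex ordering a < b < c < d < e < f < g < h < i. The simplices of K, each written with vertices in increasing order, are:

  0-simplices (9): a, b, c, d, e, f, g, h, i
  1-simplices (20): ab, ad, bc, bd, be, bf, ce, ci, de, df, dg, dh, di, ef, eg, eh, ei, gh, gi, hi
  2-simplices (17): abd, bce, bde, bdf, bef, cei, def, deg, deh, dei, dgh, dgi, dhi, egh, egi, ehi, ghi
  3-simplices (6): bdef, degh, degi, dehi, dghi, eghi

giving chain groups C_0 ≅ Z^9, C_1 ≅ Z^20, C_2 ≅ Z^17, C_3 ≅ Z^6.

The boundary map ∂_1: C_1 → C_0 maps an edge to its endpoints' difference, ∂[p,q] = q − p. For instance
  ∂bd = d − b.
The 9×20 boundary matrix has rank 8 and Smith normal form diag(1,1,1,1,1,1,1,1).

The boundary map ∂_2: C_2 → C_1 maps a triangle to the signed sum of its edges. For instance
  ∂abd = bd − ad + ab,
  ∂ehi = hi − ei + eh.
As a 20×17 matrix over Z this has rank 12, with invariant factors (1,1,1,1,1,1,1,1,1,1,1,1).

The boundary map ∂_3: C_3 → C_2 sends each 3-simplex σ to the alternating sum Σ_i (−1)^i (σ with its i-th vertex removed). For instance
  ∂degi = egi − dgi + dei − deg,
  ∂bdef = def − bef + bdf − bde.
This gives a 17×6 integer matrix of rank 5; reducing to Smith normal form yields diagonal entries (1,1,1,1,1).

Now H_k = ker ∂_k / im ∂_{k+1}, so:

  H_0: rank C_0 − rank ∂_1 = 9 − 8 = 1, and the invariant factors of ∂_1 are all 1, so H_0 ≅ Z.
  H_1: rank ker ∂_1 − rank ∂_2 = (20 − 8) − 12 = 0, and the invariant factors of ∂_2 are all 1, so H_1 ≅ 0.
  H_2: rank ker ∂_2 − rank ∂_3 = (17 − 12) − 5 = 0, and the invariant factors of ∂_3 are all 1, so H_2 ≅ 0.
  H_3: rank ker ∂_3 − rank ∂_4 = (6 − 5) − 0 = 1, and there is no ∂_4, so H_3 ≅ Z.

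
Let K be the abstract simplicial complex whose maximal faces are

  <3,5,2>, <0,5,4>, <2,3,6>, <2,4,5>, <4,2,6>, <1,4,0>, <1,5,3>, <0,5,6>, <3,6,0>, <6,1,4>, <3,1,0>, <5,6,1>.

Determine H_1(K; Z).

Take the total order 0 < 1 < 2 < 3 < 4 < 5 < 6 on the vertex set. Then K (dimension 2) consists of the simplices:

  0-simplices (7): [0], [1], [2], [3], [4], [5], [6]
  1-simplices (18): [0,1], [0,3], [0,4], [0,5], [0,6], [1,3], [1,4], [1,5], [1,6], [2,3], [2,4], [2,5], [2,6], [3,5], [3,6], [4,5], [4,6], [5,6]
  2-simplices (12): [0,1,3], [0,1,4], [0,3,6], [0,4,5], [0,5,6], [1,3,5], [1,4,6], [1,5,6], [2,3,5], [2,3,6], [2,4,5], [2,4,6]

Hence C_0 ≅ Z^7, C_1 ≅ Z^18, C_2 ≅ Z^12.

∂_1: C_1 → C_0 is given by ∂[p,q] = [q] − [p]. For instance
  ∂[4,6] = [6] − [4].
This gives a 7×18 integer matrix of rank 6; reducing to Smith normal form yields diagonal entries (1,1,1,1,1,1).

The boundary map ∂_2: C_2 → C_1 maps a triangle to the signed sum of its edges. For instance
  ∂[2,4,6] = [4,6] − [2,6] + [2,4],
  ∂[0,1,3] = [1,3] − [0,3] + [0,1].
As a 18×12 matrix over Z this has rank 12, with invariant factors (1,1,1,1,1,1,1,1,1,1,1,2).

Computing H_k = (kernel of ∂_k) / (image of ∂_{k+1}):

  H_1: rank ker ∂_1 − rank ∂_2 = (18 − 6) − 12 = 0, and ∂_2 has invariant factor 2 > 1, so H_1 = Z_2.

H_1 ≅ Z_2.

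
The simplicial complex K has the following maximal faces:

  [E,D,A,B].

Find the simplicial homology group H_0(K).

H_0 ≅ Z.

Take the total order A < B < D < E on the vertex set. Then K (dimension 3) consists of the simplices:

  0-simplices (4): A, B, D, E
  1-simplices (6): AB, AD, AE, BD, BE, DE
  2-simplices (4): ABD, ABE, ADE, BDE
  3-simplices (1): ABDE

giving chain groups C_0 ≅ Z^4, C_1 ≅ Z^6, C_2 ≅ Z^4, C_3 ≅ Z^1.

Boundary ∂_1: C_1 → C_0 sends each edge [p,q] (with p < q) to q − p. For instance
  ∂BD = D − B.
The resulting 4×6 matrix has rank 3, and its Smith normal form has invariant factors (1,1,1).

∂_2: C_2 → C_1 acts by ∂[p,q,r] = [q,r] − [p,r] + [p,q]. For instance
  ∂ADE = DE − AE + AD,
  ∂ABD = BD − AD + AB.
The 6×4 boundary matrix has rank 3 and Smith normal form diag(1,1,1).

The boundary map ∂_3: C_3 → C_2 sends each 3-simplex σ to the alternating sum Σ_i (−1)^i (σ with its i-th vertex removed). For instance
  ∂ABDE = BDE − ADE + ABE − ABD.
As a 4×1 matrix over Z this has rank 1, with invariant factors (1).

Now H_k = ker ∂_k / im ∂_{k+1}, so:

  H_0: rank C_0 − rank ∂_1 = 4 − 3 = 1, and the invariant factors of ∂_1 are all 1, so H_0 = Z.

(K is a triangulation of the 3-simplex.)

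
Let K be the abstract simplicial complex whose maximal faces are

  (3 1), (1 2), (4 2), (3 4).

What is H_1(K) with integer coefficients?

H_1 ≅ Z.

We work with the vertex ordering 1 < 2 < 3 < 4. The simplices of K, each written with vertices in increasing order, are:

  0-simplices (4): [1], [2], [3], [4]
  1-simplices (4): [1,2], [1,3], [2,4], [3,4]

Hence C_0 ≅ Z^4, C_1 ≅ Z^4.

Boundary ∂_1: C_1 → C_0 sends each edge [p,q] (with p < q) to q − p.
The 4×4 boundary matrix has rank 3 and Smith normal form diag(1,1,1).

From H_k ≅ ker(∂_k) / im(∂_{k+1}) we obtain:

  H_1: rank ker ∂_1 − rank ∂_2 = (4 − 3) − 0 = 1, and there is no ∂_2, so H_1 = Z.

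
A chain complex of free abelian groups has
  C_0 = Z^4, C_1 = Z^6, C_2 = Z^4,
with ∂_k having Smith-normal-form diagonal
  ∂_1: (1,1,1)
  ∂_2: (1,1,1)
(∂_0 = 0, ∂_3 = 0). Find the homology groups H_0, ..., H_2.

H_0: b_0 = 4 − 0 − 3 = 1; torsion from ∂_1 factors > 1: none. So H_0 = Z.
H_1: b_1 = 6 − 3 − 3 = 0; torsion from ∂_2 factors > 1: none. So H_1 = 0.
H_2: b_2 = 4 − 3 − 0 = 1; torsion from ∂_3 factors > 1: none. So H_2 = Z.

H_0 = Z,  H_1 = 0,  H_2 = Z.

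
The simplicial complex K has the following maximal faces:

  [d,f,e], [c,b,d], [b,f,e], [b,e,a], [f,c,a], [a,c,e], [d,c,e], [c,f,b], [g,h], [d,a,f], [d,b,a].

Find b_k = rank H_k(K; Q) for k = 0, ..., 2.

b_0 = 2, b_1 = 0, b_2 = 0.

Fix the vertex order a < b < c < d < e < f < g < h and write every simplex with vertices in increasing order. Then dim K = 2 and the simplices of K are:

  0-simplices (8): a, b, c, d, e, f, g, h
  1-simplices (16): ab, ac, ad, ae, af, bc, bd, be, bf, cd, ce, cf, de, df, ef, gh
  2-simplices (10): abd, abe, ace, acf, adf, bcd, bcf, bef, cde, def

Hence C_0 ≅ Z^8, C_1 ≅ Z^16, C_2 ≅ Z^10.

The boundary map ∂_1: C_1 → C_0 is given by ∂[p,q] = [q] − [p]. For instance
  ∂df = f − d.
The resulting 8×16 matrix has rank 6, and its Smith normal form has invariant factors (1,1,1,1,1,1).

The boundary map ∂_2: C_2 → C_1 acts by ∂[p,q,r] = [q,r] − [p,r] + [p,q]. For instance
  ∂cde = de − ce + cd,
  ∂bcf = cf − bf + bc.
As a 16×10 matrix over Z this has rank 10, with invariant factors (1,1,1,1,1,1,1,1,1,2).

From H_k ≅ ker(∂_k) / im(∂_{k+1}) we obtain:

  H_0: rank C_0 − rank ∂_1 = 8 − 6 = 2, and the invariant factors of ∂_1 are all 1, so H_0 ≅ Z^2.
  H_1: rank ker ∂_1 − rank ∂_2 = (16 − 6) − 10 = 0, and ∂_2 has invariant factor 2 > 1, so H_1 ≅ Z/2.
  H_2: rank ker ∂_2 − rank ∂_3 = (10 − 10) − 0 = 0, and there is no ∂_3, so H_2 ≅ 0.

Hence the Betti numbers are b_0 = 2, b_1 = 0, b_2 = 0.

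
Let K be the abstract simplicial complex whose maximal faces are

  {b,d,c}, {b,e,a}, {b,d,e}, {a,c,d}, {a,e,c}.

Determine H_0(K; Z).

H_0 ≅ Z.

Take the total order a < b < c < d < e on the vertex set. Then K (dimension 2) consists of the simplices:

  0-simplices (5): a, b, c, d, e
  1-simplices (10): ab, ac, ad, ae, bc, bd, be, cd, ce, de
  2-simplices (5): abe, acd, ace, bcd, bde

Hence C_0 ≅ Z^5, C_1 ≅ Z^10, C_2 ≅ Z^5.

The boundary map ∂_1: C_1 → C_0 maps an edge to its endpoints' difference, ∂[p,q] = q − p.
The resulting 5×10 matrix has rank 4, and its Smith normal form has invariant factors (1,1,1,1).

∂_2: C_2 → C_1 maps a triangle to the signed sum of its edges. For instance
  ∂abe = be − ae + ab,
  ∂ace = ce − ae + ac.
This gives a 10×5 integer matrix of rank 5; reducing to Smith normal form yields diagonal entries (1,1,1,1,1).

Computing H_k = (kernel of ∂_k) / (image of ∂_{k+1}):

  H_0: rank C_0 − rank ∂_1 = 5 − 4 = 1, and the invariant factors of ∂_1 are all 1, so H_0 ≅ Z.

(K is a triangulation of the Möbius band.)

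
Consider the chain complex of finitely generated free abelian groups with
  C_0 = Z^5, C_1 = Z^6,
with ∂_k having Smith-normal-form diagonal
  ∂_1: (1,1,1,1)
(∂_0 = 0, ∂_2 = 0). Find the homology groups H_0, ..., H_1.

H_0: b_0 = 5 − 0 − 4 = 1; torsion from ∂_1 factors > 1: none. So H_0 ≅ Z.
H_1: b_1 = 6 − 4 − 0 = 2; torsion from ∂_2 factors > 1: none. So H_1 ≅ Z^2.

H_0 ≅ Z,  H_1 ≅ Z^2.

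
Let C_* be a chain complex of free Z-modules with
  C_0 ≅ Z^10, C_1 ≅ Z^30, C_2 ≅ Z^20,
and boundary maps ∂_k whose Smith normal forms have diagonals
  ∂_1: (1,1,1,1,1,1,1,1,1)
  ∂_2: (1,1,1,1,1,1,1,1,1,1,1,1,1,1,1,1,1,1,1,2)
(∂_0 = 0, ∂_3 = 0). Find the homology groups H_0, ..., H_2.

H_0: b_0 = 10 − 0 − 9 = 1; torsion from ∂_1 factors > 1: none. So H_0 = Z.
H_1: b_1 = 30 − 9 − 20 = 1; torsion from ∂_2 factors > 1: [2]. So H_1 = Z ⊕ Z_2.
H_2: b_2 = 20 − 20 − 0 = 0; torsion from ∂_3 factors > 1: none. So H_2 = 0.

H_0 = Z,  H_1 = Z ⊕ Z_2,  H_2 = 0.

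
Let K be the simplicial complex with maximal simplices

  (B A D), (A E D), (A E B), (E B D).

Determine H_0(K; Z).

H_0 = Z.

We work with the vertex ordering A < B < D < E. The simplices of K, each written with vertices in increasing order, are:

  0-simplices (4): A, B, D, E
  1-simplices (6): AB, AD, AE, BD, BE, DE
  2-simplices (4): ABD, ABE, ADE, BDE

giving chain groups C_0 ≅ Z^4, C_1 ≅ Z^6, C_2 ≅ Z^4.

Boundary ∂_1: C_1 → C_0 sends each edge [p,q] (with p < q) to q − p. For instance
  ∂BE = E − B.
The resulting 4×6 matrix has rank 3, and its Smith normal form has invariant factors (1,1,1).

∂_2: C_2 → C_1 maps a triangle to the signed sum of its edges. For instance
  ∂ADE = DE − AE + AD,
  ∂ABD = BD − AD + AB.
As a 6×4 matrix over Z this has rank 3, with invariant factors (1,1,1).

Now H_k = ker ∂_k / im ∂_{k+1}, so:

  H_0: rank C_0 − rank ∂_1 = 4 − 3 = 1, and the invariant factors of ∂_1 are all 1, so H_0 ≅ Z.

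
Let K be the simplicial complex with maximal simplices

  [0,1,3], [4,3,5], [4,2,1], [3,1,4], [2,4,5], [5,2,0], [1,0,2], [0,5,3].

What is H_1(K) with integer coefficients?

Take the total order 0 < 1 < 2 < 3 < 4 < 5 on the vertex set. Then K (dimension 2) consists of the simplices:

  0-simplices (6): [0], [1], [2], [3], [4], [5]
  1-simplices (12): [0,1], [0,2], [0,3], [0,5], [1,2], [1,3], [1,4], [2,4], [2,5], [3,4], [3,5], [4,5]
  2-simplices (8): [0,1,2], [0,1,3], [0,2,5], [0,3,5], [1,2,4], [1,3,4], [2,4,5], [3,4,5]

so the chain groups are C_0 ≅ Z^6, C_1 ≅ Z^12, C_2 ≅ Z^8.

Boundary ∂_1: C_1 → C_0 is given by ∂[p,q] = [q] − [p]. For instance
  ∂[2,4] = [4] − [2].
The resulting 6×12 matrix has rank 5, and its Smith normal form has invariant factors (1,1,1,1,1).

∂_2: C_2 → C_1 acts by ∂[p,q,r] = [q,r] − [p,r] + [p,q]. For instance
  ∂[2,4,5] = [4,5] − [2,5] + [2,4],
  ∂[3,4,5] = [4,5] − [3,5] + [3,4].
The 12×8 boundary matrix has rank 7 and Smith normal form diag(1,1,1,1,1,1,1).

From H_k ≅ ker(∂_k) / im(∂_{k+1}) we obtain:

  H_1: rank ker ∂_1 − rank ∂_2 = (12 − 5) − 7 = 0, and the invariant factors of ∂_2 are all 1, so H_1 ≅ 0.

H_1 ≅ 0.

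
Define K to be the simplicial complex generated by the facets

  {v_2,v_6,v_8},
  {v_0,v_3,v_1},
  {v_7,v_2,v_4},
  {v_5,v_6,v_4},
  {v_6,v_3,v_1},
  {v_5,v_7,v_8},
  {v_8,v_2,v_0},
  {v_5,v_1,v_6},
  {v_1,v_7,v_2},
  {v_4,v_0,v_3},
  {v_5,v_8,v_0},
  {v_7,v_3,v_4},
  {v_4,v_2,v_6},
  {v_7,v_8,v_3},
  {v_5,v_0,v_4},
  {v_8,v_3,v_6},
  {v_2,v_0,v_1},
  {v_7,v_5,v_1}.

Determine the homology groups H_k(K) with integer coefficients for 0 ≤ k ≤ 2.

H_0 ≅ Z,  H_1 ≅ Z^2,  H_2 ≅ Z.

Take the total order v_0 < v_1 < v_2 < v_3 < v_4 < v_5 < v_6 < v_7 < v_8 on the vertex set. Then K (dimension 2) consists of the simplices:

  0-simplices (9): [v_0], [v_1], [v_2], [v_3], [v_4], [v_5], [v_6], [v_7], [v_8]
  1-simplices (27): (27 of them)
  2-simplices (18): (18 of them)

Hence C_0 ≅ Z^9, C_1 ≅ Z^27, C_2 ≅ Z^18.

∂_1: C_1 → C_0 maps an edge to its endpoints' difference, ∂[p,q] = q − p. For instance
  ∂[v_2,v_4] = [v_4] − [v_2].
As a 9×27 matrix over Z this has rank 8, with invariant factors (1,1,1,1,1,1,1,1).

Boundary ∂_2: C_2 → C_1 maps a triangle to the signed sum of its edges. For instance
  ∂[v_1,v_2,v_7] = [v_2,v_7] − [v_1,v_7] + [v_1,v_2],
  ∂[v_3,v_4,v_7] = [v_4,v_7] − [v_3,v_7] + [v_3,v_4].
The 27×18 boundary matrix has rank 17 and Smith normal form diag(1,1,1,1,1,1,1,1,1,1,1,1,1,1,1,1,1).

Now H_k = ker ∂_k / im ∂_{k+1}, so:

  H_0: rank C_0 − rank ∂_1 = 9 − 8 = 1, and the invariant factors of ∂_1 are all 1, so H_0 ≅ Z.
  H_1: rank ker ∂_1 − rank ∂_2 = (27 − 8) − 17 = 2, and the invariant factors of ∂_2 are all 1, so H_1 ≅ Z^2.
  H_2: rank ker ∂_2 − rank ∂_3 = (18 − 17) − 0 = 1, and there is no ∂_3, so H_2 ≅ Z.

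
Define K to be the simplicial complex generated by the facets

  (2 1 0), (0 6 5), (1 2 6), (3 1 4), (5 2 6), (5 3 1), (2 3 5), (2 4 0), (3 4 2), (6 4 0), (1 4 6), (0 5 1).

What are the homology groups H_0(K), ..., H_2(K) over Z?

H_0 = Z,  H_1 = Z/2Z,  H_2 = 0.

Order the vertices as 0 < 1 < 2 < 3 < 4 < 5 < 6. Listing each simplex with vertices in this order, K has dimension 2 with simplices:

  0-simplices (7): [0], [1], [2], [3], [4], [5], [6]
  1-simplices (18): [0,1], [0,2], [0,4], [0,5], [0,6], [1,2], [1,3], [1,4], [1,5], [1,6], [2,3], [2,4], [2,5], [2,6], [3,4], [3,5], [4,6], [5,6]
  2-simplices (12): [0,1,2], [0,1,5], [0,2,4], [0,4,6], [0,5,6], [1,2,6], [1,3,4], [1,3,5], [1,4,6], [2,3,4], [2,3,5], [2,5,6]

so the chain groups are C_0 ≅ Z^7, C_1 ≅ Z^18, C_2 ≅ Z^12.

The boundary map ∂_1: C_1 → C_0 maps an edge to its endpoints' difference, ∂[p,q] = q − p. For instance
  ∂[5,6] = [6] − [5].
As a 7×18 matrix over Z this has rank 6, with invariant factors (1,1,1,1,1,1).

The boundary map ∂_2: C_2 → C_1 acts by ∂[p,q,r] = [q,r] − [p,r] + [p,q]. For instance
  ∂[2,5,6] = [5,6] − [2,6] + [2,5],
  ∂[1,2,6] = [2,6] − [1,6] + [1,2].
The 18×12 boundary matrix has rank 12 and Smith normal form diag(1,1,1,1,1,1,1,1,1,1,1,2).

Reading off H_k = ker ∂_k / im ∂_{k+1}:

  H_0: rank C_0 − rank ∂_1 = 7 − 6 = 1, and the invariant factors of ∂_1 are all 1, so H_0 ≅ Z.
  H_1: rank ker ∂_1 − rank ∂_2 = (18 − 6) − 12 = 0, and ∂_2 has invariant factor 2 > 1, so H_1 ≅ Z/2Z.
  H_2: rank ker ∂_2 − rank ∂_3 = (12 − 12) − 0 = 0, and there is no ∂_3, so H_2 ≅ 0.

As a check, the Euler characteristic is 7 − 18 + 12 = 1, which agrees with 1 − 0 + 0 = 1.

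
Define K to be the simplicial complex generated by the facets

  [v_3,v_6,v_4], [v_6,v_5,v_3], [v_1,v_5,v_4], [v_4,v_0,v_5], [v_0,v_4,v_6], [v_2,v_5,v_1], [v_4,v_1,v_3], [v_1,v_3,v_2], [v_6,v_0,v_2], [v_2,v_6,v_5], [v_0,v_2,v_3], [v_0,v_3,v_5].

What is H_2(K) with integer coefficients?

H_2 ≅ 0.

K has 7 vertices, 18 edges, 12 triangles.
rank ∂_2 = 12, rank ∂_3 = 0 ⇒ b_2 = 12 − 12 − 0 = 0. So H_2 = 0.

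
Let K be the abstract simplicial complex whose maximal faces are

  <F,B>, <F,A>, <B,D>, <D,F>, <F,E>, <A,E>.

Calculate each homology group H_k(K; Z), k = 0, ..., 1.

H_0 ≅ Z,  H_1 ≅ Z^2.

Take the total order A < B < D < E < F on the vertex set. Then K (dimension 1) consists of the simplices:

  0-simplices (5): A, B, D, E, F
  1-simplices (6): AE, AF, BD, BF, DF, EF

giving chain groups C_0 ≅ Z^5, C_1 ≅ Z^6.

∂_1: C_1 → C_0 is given by ∂[p,q] = [q] − [p]. For instance
  ∂BF = F − B.
The resulting 5×6 matrix has rank 4, and its Smith normal form has invariant factors (1,1,1,1).

Now H_k = ker ∂_k / im ∂_{k+1}, so:

  H_0: rank C_0 − rank ∂_1 = 5 − 4 = 1, and the invariant factors of ∂_1 are all 1, so H_0 = Z.
  H_1: rank ker ∂_1 − rank ∂_2 = (6 − 4) − 0 = 2, and there is no ∂_2, so H_1 = Z^2.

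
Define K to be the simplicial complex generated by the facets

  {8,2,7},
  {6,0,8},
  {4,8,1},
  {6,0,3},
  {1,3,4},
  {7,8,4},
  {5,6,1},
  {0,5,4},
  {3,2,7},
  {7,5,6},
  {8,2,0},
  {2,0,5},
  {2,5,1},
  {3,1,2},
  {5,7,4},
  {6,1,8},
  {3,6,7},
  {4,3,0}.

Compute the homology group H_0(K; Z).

Take the total order 0 < 1 < 2 < 3 < 4 < 5 < 6 < 7 < 8 on the vertex set. Then K (dimension 2) consists of the simplices:

  0-simplices (9): [0], [1], [2], [3], [4], [5], [6], [7], [8]
  1-simplices (27): (27 of them)
  2-simplices (18): [0,2,5], [0,2,8], [0,3,4], [0,3,6], [0,4,5], [0,6,8], [1,2,3], [1,2,5], [1,3,4], [1,4,8], [1,5,6], [1,6,8], [2,3,7], [2,7,8], [3,6,7], [4,5,7], [4,7,8], [5,6,7]

so the chain groups are C_0 ≅ Z^9, C_1 ≅ Z^27, C_2 ≅ Z^18.

∂_1: C_1 → C_0 sends each edge [p,q] (with p < q) to q − p. For instance
  ∂[1,6] = [6] − [1].
As a 9×27 matrix over Z this has rank 8, with invariant factors (1,1,1,1,1,1,1,1).

Boundary ∂_2: C_2 → C_1 sends each 2-simplex [p,q,r] to [q,r] − [p,r] + [p,q]. For instance
  ∂[4,7,8] = [7,8] − [4,8] + [4,7],
  ∂[1,6,8] = [6,8] − [1,8] + [1,6].
The 27×18 boundary matrix has rank 17 and Smith normal form diag(1,1,1,1,1,1,1,1,1,1,1,1,1,1,1,1,1).

Now H_k = ker ∂_k / im ∂_{k+1}, so:

  H_0: rank C_0 − rank ∂_1 = 9 − 8 = 1, and the invariant factors of ∂_1 are all 1, so H_0 ≅ Z.

(K is a triangulation of the torus T^2.)

H_0 ≅ Z.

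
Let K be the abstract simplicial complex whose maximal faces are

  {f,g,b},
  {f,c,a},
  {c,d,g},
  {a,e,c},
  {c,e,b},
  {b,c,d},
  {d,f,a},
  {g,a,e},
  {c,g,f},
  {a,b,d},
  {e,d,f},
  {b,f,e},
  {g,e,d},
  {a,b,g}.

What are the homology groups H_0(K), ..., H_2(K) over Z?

H_0 = Z,  H_1 = Z^2,  H_2 = Z.

K has 7 vertices, 21 edges, 14 triangles.
rank ∂_0 = 0, rank ∂_1 = 6 ⇒ b_0 = 7 − 0 − 6 = 1; all invariant factors of ∂_1 are 1 so no torsion. So H_0 ≅ Z.
rank ∂_1 = 6, rank ∂_2 = 13 ⇒ b_1 = 21 − 6 − 13 = 2; all invariant factors of ∂_2 are 1 so no torsion. So H_1 ≅ Z^2.
rank ∂_2 = 13, rank ∂_3 = 0 ⇒ b_2 = 14 − 13 − 0 = 1. So H_2 ≅ Z.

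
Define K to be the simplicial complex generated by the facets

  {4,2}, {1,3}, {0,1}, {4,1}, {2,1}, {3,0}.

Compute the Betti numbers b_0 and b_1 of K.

Fix the vertex order 0 < 1 < 2 < 3 < 4 and write every simplex with vertices in increasing order. Then dim K = 1 and the simplices of K are:

  0-simplices (5): [0], [1], [2], [3], [4]
  1-simplices (6): [0,1], [0,3], [1,2], [1,3], [1,4], [2,4]

giving chain groups C_0 ≅ Z^5, C_1 ≅ Z^6.

Boundary ∂_1: C_1 → C_0 maps an edge to its endpoints' difference, ∂[p,q] = q − p. For instance
  ∂[1,4] = [4] − [1].
The resulting 5×6 matrix has rank 4, and its Smith normal form has invariant factors (1,1,1,1).

Now H_k = ker ∂_k / im ∂_{k+1}, so:

  H_0: rank C_0 − rank ∂_1 = 5 − 4 = 1, and the invariant factors of ∂_1 are all 1, so H_0 = Z.
  H_1: rank ker ∂_1 − rank ∂_2 = (6 − 4) − 0 = 2, and there is no ∂_2, so H_1 = Z^2.

As a check, the Euler characteristic is 5 − 6 = -1, which agrees with 1 − 2 = -1.

Hence the Betti numbers are b_0 = 1, b_1 = 2.

b_0 = 1, b_1 = 2.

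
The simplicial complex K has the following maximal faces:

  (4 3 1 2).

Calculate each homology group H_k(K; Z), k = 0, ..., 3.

H_0 = Z,  H_1 = 0,  H_2 = 0,  H_3 = 0.

We work with the vertex ordering 1 < 2 < 3 < 4. The simplices of K, each written with vertices in increasing order, are:

  0-simplices (4): [1], [2], [3], [4]
  1-simplices (6): [1,2], [1,3], [1,4], [2,3], [2,4], [3,4]
  2-simplices (4): [1,2,3], [1,2,4], [1,3,4], [2,3,4]
  3-simplices (1): [1,2,3,4]

so the chain groups are C_0 ≅ Z^4, C_1 ≅ Z^6, C_2 ≅ Z^4, C_3 ≅ Z^1.

Boundary ∂_1: C_1 → C_0 maps an edge to its endpoints' difference, ∂[p,q] = q − p. For instance
  ∂[2,3] = [3] − [2].
This gives a 4×6 integer matrix of rank 3; reducing to Smith normal form yields diagonal entries (1,1,1).

Boundary ∂_2: C_2 → C_1 acts by ∂[p,q,r] = [q,r] − [p,r] + [p,q]. For instance
  ∂[1,3,4] = [3,4] − [1,4] + [1,3],
  ∂[1,2,4] = [2,4] − [1,4] + [1,2].
The 6×4 boundary matrix has rank 3 and Smith normal form diag(1,1,1).

∂_3: C_3 → C_2 sends each 3-simplex σ to the alternating sum Σ_i (−1)^i (σ with its i-th vertex removed). For instance
  ∂[1,2,3,4] = [2,3,4] − [1,3,4] + [1,2,4] − [1,2,3].
This gives a 4×1 integer matrix of rank 1; reducing to Smith normal form yields diagonal entries (1).

Now H_k = ker ∂_k / im ∂_{k+1}, so:

  H_0: rank C_0 − rank ∂_1 = 4 − 3 = 1, and the invariant factors of ∂_1 are all 1, so H_0 ≅ Z.
  H_1: rank ker ∂_1 − rank ∂_2 = (6 − 3) − 3 = 0, and the invariant factors of ∂_2 are all 1, so H_1 ≅ 0.
  H_2: rank ker ∂_2 − rank ∂_3 = (4 − 3) − 1 = 0, and the invariant factors of ∂_3 are all 1, so H_2 ≅ 0.
  H_3: rank ker ∂_3 − rank ∂_4 = (1 − 1) − 0 = 0, and there is no ∂_4, so H_3 ≅ 0.

As a check, the Euler characteristic is 4 − 6 + 4 − 1 = 1, which agrees with 1 − 0 + 0 − 0 = 1.
(K is a triangulation of the 3-simplex.)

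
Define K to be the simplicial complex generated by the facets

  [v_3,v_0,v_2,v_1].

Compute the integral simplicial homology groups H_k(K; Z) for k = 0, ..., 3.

H_0 = Z,  H_1 = 0,  H_2 = 0,  H_3 = 0.

Order the vertices as v_0 < v_1 < v_2 < v_3. Listing each simplex with vertices in this order, K has dimension 3 with simplices:

  0-simplices (4): [v_0], [v_1], [v_2], [v_3]
  1-simplices (6): [v_0,v_1], [v_0,v_2], [v_0,v_3], [v_1,v_2], [v_1,v_3], [v_2,v_3]
  2-simplices (4): [v_0,v_1,v_2], [v_0,v_1,v_3], [v_0,v_2,v_3], [v_1,v_2,v_3]
  3-simplices (1): [v_0,v_1,v_2,v_3]

so the chain groups are C_0 ≅ Z^4, C_1 ≅ Z^6, C_2 ≅ Z^4, C_3 ≅ Z^1.

The boundary map ∂_1: C_1 → C_0 maps an edge to its endpoints' difference, ∂[p,q] = q − p. For instance
  ∂[v_0,v_1] = [v_1] − [v_0].
The 4×6 boundary matrix has rank 3 and Smith normal form diag(1,1,1).

∂_2: C_2 → C_1 sends each 2-simplex [p,q,r] to [q,r] − [p,r] + [p,q]. For instance
  ∂[v_0,v_1,v_2] = [v_1,v_2] − [v_0,v_2] + [v_0,v_1],
  ∂[v_1,v_2,v_3] = [v_2,v_3] − [v_1,v_3] + [v_1,v_2].
As a 6×4 matrix over Z this has rank 3, with invariant factors (1,1,1).

∂_3: C_3 → C_2 sends each 3-simplex σ to the alternating sum Σ_i (−1)^i (σ with its i-th vertex removed). For instance
  ∂[v_0,v_1,v_2,v_3] = [v_1,v_2,v_3] − [v_0,v_2,v_3] + [v_0,v_1,v_3] − [v_0,v_1,v_2].
This gives a 4×1 integer matrix of rank 1; reducing to Smith normal form yields diagonal entries (1).

Computing H_k = (kernel of ∂_k) / (image of ∂_{k+1}):

  H_0: rank C_0 − rank ∂_1 = 4 − 3 = 1, and the invariant factors of ∂_1 are all 1, so H_0 = Z.
  H_1: rank ker ∂_1 − rank ∂_2 = (6 − 3) − 3 = 0, and the invariant factors of ∂_2 are all 1, so H_1 = 0.
  H_2: rank ker ∂_2 − rank ∂_3 = (4 − 3) − 1 = 0, and the invariant factors of ∂_3 are all 1, so H_2 = 0.
  H_3: rank ker ∂_3 − rank ∂_4 = (1 − 1) − 0 = 0, and there is no ∂_4, so H_3 = 0.

(K is a triangulation of the 3-simplex.)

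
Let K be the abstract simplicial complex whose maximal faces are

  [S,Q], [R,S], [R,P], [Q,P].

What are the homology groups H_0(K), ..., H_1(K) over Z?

H_0 = Z,  H_1 = Z.

Take the total order P < Q < R < S on the vertex set. Then K (dimension 1) consists of the simplices:

  0-simplices (4): P, Q, R, S
  1-simplices (4): PQ, PR, QS, RS

Hence C_0 ≅ Z^4, C_1 ≅ Z^4.

∂_1: C_1 → C_0 maps an edge to its endpoints' difference, ∂[p,q] = q − p.
The 4×4 boundary matrix has rank 3 and Smith normal form diag(1,1,1).

Reading off H_k = ker ∂_k / im ∂_{k+1}:

  H_0: rank C_0 − rank ∂_1 = 4 − 3 = 1, and the invariant factors of ∂_1 are all 1, so H_0 = Z.
  H_1: rank ker ∂_1 − rank ∂_2 = (4 − 3) − 0 = 1, and there is no ∂_2, so H_1 = Z.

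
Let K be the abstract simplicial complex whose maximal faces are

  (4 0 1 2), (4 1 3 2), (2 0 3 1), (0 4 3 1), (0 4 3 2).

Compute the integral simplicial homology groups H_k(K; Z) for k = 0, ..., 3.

K has 5 vertices, 10 edges, 10 triangles, 5 3-simplices.
rank ∂_0 = 0, rank ∂_1 = 4 ⇒ b_0 = 5 − 0 − 4 = 1; all invariant factors of ∂_1 are 1 so no torsion. So H_0 ≅ Z.
rank ∂_1 = 4, rank ∂_2 = 6 ⇒ b_1 = 10 − 4 − 6 = 0; all invariant factors of ∂_2 are 1 so no torsion. So H_1 ≅ 0.
rank ∂_2 = 6, rank ∂_3 = 4 ⇒ b_2 = 10 − 6 − 4 = 0; all invariant factors of ∂_3 are 1 so no torsion. So H_2 ≅ 0.
rank ∂_3 = 4, rank ∂_4 = 0 ⇒ b_3 = 5 − 4 − 0 = 1. So H_3 ≅ Z.

H_0 = Z,  H_1 = 0,  H_2 = 0,  H_3 = Z.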